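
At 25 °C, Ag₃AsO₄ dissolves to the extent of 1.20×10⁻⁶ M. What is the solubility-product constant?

Ksp = 5.60×10⁻²³

Ag₃AsO₄(s) ⇌ 3 Ag⁺(aq) + AsO₄³⁻(aq)
Call the molar solubility s, so that [Ag⁺] = 3s and [AsO₄³⁻] = s.
Ksp = [Ag⁺]^3[AsO₄³⁻] = (3s)^3 · s = 27s^4
Ksp = 27 × (1.20×10⁻⁶)^4 = 5.60×10⁻²³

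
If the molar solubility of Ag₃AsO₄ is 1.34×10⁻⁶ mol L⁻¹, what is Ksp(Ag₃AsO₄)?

Ksp = 8.71×10⁻²³

Ag₃AsO₄(s) ⇌ 3 Ag⁺(aq) + AsO₄³⁻(aq)
For each mole of Ag₃AsO₄ that dissolves per liter, [Ag⁺] = 3s and [AsO₄³⁻] = s; let s denote this solubility.
Ksp = [Ag⁺]^3[AsO₄³⁻] = (3s)^3 · s = 27s^4
Ksp = 27 × (1.34×10⁻⁶)^4 = 8.71×10⁻²³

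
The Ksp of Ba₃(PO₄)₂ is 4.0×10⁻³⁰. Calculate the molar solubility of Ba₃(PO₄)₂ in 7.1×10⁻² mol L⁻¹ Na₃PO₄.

Ba₃(PO₄)₂(s) ⇌ 3 Ba²⁺(aq) + 2 PO₄³⁻(aq)
PO₄³⁻ is already present at 7.1×10⁻² mol L⁻¹. If s mol/L of Ba₃(PO₄)₂ dissolves, [Ba²⁺] = 3s while [PO₄³⁻] ≈ 7.1×10⁻² mol L⁻¹.
Ksp = [Ba²⁺]^3[PO₄³⁻]^2 = (3s)^3(7.1×10⁻²)^2
(3s)^3 = 4.0×10⁻³⁰ / (7.1×10⁻²)^2 = 7.9×10⁻²⁸
s = 3.1×10⁻¹⁰ mol L⁻¹

3.1×10⁻¹⁰ M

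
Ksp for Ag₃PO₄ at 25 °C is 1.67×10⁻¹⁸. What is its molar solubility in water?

1.58×10⁻⁵ M

Ag₃PO₄(s) ⇌ 3 Ag⁺(aq) + PO₄³⁻(aq)
Let s be the molar solubility. Then [Ag⁺] = 3s and [PO₄³⁻] = s.
Ksp = [Ag⁺]^3[PO₄³⁻] = (3s)^3 · s = 27s^4
27s^4 = 1.67×10⁻¹⁸  ⇒  s^4 = 6.19×10⁻²⁰
s = (6.19×10⁻²⁰)^(1/4) = 1.58×10⁻⁵ M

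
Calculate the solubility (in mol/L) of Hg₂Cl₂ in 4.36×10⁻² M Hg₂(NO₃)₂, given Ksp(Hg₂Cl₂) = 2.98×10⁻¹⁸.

4.13×10⁻⁹ M

Hg₂Cl₂(s) ⇌ Hg₂²⁺(aq) + 2 Cl⁻(aq)
With Hg₂²⁺ already at 4.36×10⁻² M and s small, take [Hg₂²⁺] ≈ 4.36×10⁻² M and [Cl⁻] = 2s.
Ksp = [Hg₂²⁺][Cl⁻]^2 = (4.36×10⁻²)(2s)^2
(2s)^2 = 2.98×10⁻¹⁸ / (4.36×10⁻²) = 6.83×10⁻¹⁷
s = 4.13×10⁻⁹ M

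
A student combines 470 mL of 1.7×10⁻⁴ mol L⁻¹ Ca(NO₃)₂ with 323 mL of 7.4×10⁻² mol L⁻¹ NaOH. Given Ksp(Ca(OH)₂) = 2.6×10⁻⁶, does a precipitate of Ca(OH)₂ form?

The combined volume is 793 mL.
[Ca²⁺] = (1.7×10⁻⁴)(470)/793 = 1.0×10⁻⁴ mol L⁻¹
[OH⁻] = (7.4×10⁻²)(323)/793 = 3.0×10⁻² mol L⁻¹
Q = [Ca²⁺][OH⁻]^2 = 9.2×10⁻⁸
Since Q (9.2×10⁻⁸) is less than Ksp (2.6×10⁻⁶), no Ca(OH)₂ precipitates.

No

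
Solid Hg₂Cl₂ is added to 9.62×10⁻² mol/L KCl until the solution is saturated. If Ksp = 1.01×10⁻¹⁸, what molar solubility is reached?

1.09×10⁻¹⁶ M

Hg₂Cl₂(s) ⇌ Hg₂²⁺(aq) + 2 Cl⁻(aq)
Let s be the solubility of Hg₂Cl₂ here. The common ion gives [Cl⁻] ≈ 9.62×10⁻² mol/L, and [Hg₂²⁺] = s.
Ksp = [Hg₂²⁺][Cl⁻]^2 = s(9.62×10⁻²)^2
s = 1.01×10⁻¹⁸ / (9.62×10⁻²)^2 = 1.09×10⁻¹⁶
s = 1.09×10⁻¹⁶ mol/L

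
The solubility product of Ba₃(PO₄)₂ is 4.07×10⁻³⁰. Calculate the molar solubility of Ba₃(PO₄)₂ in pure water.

5.19×10⁻⁷ M

Ba₃(PO₄)₂(s) ⇌ 3 Ba²⁺(aq) + 2 PO₄³⁻(aq)
Let s be the molar solubility. Then [Ba²⁺] = 3s and [PO₄³⁻] = 2s.
Ksp = [Ba²⁺]^3[PO₄³⁻]^2 = (3s)^3 · (2s)^2 = 108s^5
108s^5 = 4.07×10⁻³⁰  ⇒  s^5 = 3.77×10⁻³²
s = 5.19×10⁻⁷ M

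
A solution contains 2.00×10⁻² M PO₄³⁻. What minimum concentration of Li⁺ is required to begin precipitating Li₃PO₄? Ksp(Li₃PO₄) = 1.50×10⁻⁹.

4.22×10⁻³ M

Precipitation of each salt begins when its ion product equals Ksp.
Li₃PO₄(s) ⇌ 3 Li⁺(aq) + PO₄³⁻(aq)
Ksp = [Li⁺]^3[PO₄³⁻] = [Li⁺]^3(2.00×10⁻²)
[Li⁺]^3 = 1.50×10⁻⁹ / (2.00×10⁻²) = 7.50×10⁻⁸
[Li⁺] = 4.22×10⁻³ M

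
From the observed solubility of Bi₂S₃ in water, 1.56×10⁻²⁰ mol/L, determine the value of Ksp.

Bi₂S₃(s) ⇌ 2 Bi³⁺(aq) + 3 S²⁻(aq)
Call the molar solubility s, so that [Bi³⁺] = 2s and [S²⁻] = 3s.
Ksp = [Bi³⁺]^2[S²⁻]^3 = (2s)^2 · (3s)^3 = 108s^5
Ksp = 108 × (1.56×10⁻²⁰)^5 = 9.98×10⁻⁹⁸

Ksp = 9.98×10⁻⁹⁸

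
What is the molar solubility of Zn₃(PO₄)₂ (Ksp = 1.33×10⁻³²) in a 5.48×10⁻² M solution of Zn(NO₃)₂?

Zn₃(PO₄)₂(s) ⇌ 3 Zn²⁺(aq) + 2 PO₄³⁻(aq)
Zn²⁺ is already present at 5.48×10⁻² M. If s mol/L of Zn₃(PO₄)₂ dissolves, [PO₄³⁻] = 2s while [Zn²⁺] ≈ 5.48×10⁻² M.
Ksp = [Zn²⁺]^3[PO₄³⁻]^2 = (5.48×10⁻²)^3(2s)^2
(2s)^2 = 1.33×10⁻³² / (5.48×10⁻²)^3 = 8.08×10⁻²⁹
s = 4.49×10⁻¹⁵ M

4.49×10⁻¹⁵ M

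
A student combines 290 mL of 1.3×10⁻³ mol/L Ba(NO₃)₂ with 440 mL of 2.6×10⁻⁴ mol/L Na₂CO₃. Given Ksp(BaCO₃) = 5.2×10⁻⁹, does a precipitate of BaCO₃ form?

Yes

After mixing, V = 290 mL + 440 mL = 730 mL.
[Ba²⁺] = (1.3×10⁻³)(290)/730 = 5.2×10⁻⁴ mol/L
[CO₃²⁻] = (2.6×10⁻⁴)(440)/730 = 1.6×10⁻⁴ mol/L
Q = [Ba²⁺][CO₃²⁻] = 8.1×10⁻⁸
Since Q (8.1×10⁻⁸) exceeds Ksp (5.2×10⁻⁹), BaCO₃ will precipitate.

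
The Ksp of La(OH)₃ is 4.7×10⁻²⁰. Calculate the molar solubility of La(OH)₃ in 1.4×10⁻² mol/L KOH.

La(OH)₃(s) ⇌ La³⁺(aq) + 3 OH⁻(aq)
OH⁻ is already present at 1.4×10⁻² mol/L. If s mol/L of La(OH)₃ dissolves, [La³⁺] = s while [OH⁻] ≈ 1.4×10⁻² mol/L.
Ksp = [La³⁺][OH⁻]^3 = s(1.4×10⁻²)^3
s = 4.7×10⁻²⁰ / (1.4×10⁻²)^3 = 1.7×10⁻¹⁴
s = 1.7×10⁻¹⁴ mol/L

1.7×10⁻¹⁴ M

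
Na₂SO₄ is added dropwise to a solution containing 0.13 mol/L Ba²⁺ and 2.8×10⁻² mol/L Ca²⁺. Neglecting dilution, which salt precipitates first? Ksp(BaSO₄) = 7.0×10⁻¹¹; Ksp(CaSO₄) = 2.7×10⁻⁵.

A salt starts to precipitate once the ion product Q reaches its Ksp.
For BaSO₄: [SO₄²⁻] = (Ksp/[Ba²⁺]) = 5.4×10⁻¹⁰ mol/L
For CaSO₄: [SO₄²⁻] = (Ksp/[Ca²⁺]) = 9.6×10⁻⁴ mol/L
BaSO₄ requires the lower [SO₄²⁻], so it precipitates first.

BaSO₄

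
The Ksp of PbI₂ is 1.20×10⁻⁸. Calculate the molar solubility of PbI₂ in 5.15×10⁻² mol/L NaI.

PbI₂(s) ⇌ Pb²⁺(aq) + 2 I⁻(aq)
With I⁻ already at 5.15×10⁻² mol/L and s small, take [I⁻] ≈ 5.15×10⁻² mol/L and [Pb²⁺] = s.
Ksp = [Pb²⁺][I⁻]^2 = s(5.15×10⁻²)^2
s = 1.20×10⁻⁸ / (5.15×10⁻²)^2 = 4.52×10⁻⁶
s = 4.52×10⁻⁶ mol/L

4.52×10⁻⁶ M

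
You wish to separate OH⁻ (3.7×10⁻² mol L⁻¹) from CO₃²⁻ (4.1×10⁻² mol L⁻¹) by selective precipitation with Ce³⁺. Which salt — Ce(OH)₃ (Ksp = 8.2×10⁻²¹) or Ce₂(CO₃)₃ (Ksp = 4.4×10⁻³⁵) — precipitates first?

Ce(OH)₃

Precipitation of each salt begins when its ion product equals Ksp.
For Ce(OH)₃: [Ce³⁺] = (Ksp/[OH⁻]^3) = 1.6×10⁻¹⁶ mol L⁻¹
For Ce₂(CO₃)₃: [Ce³⁺] = (Ksp/[CO₃²⁻]^3)^(1/2) = 8.0×10⁻¹⁶ mol L⁻¹
The smaller threshold [Ce³⁺] is reached first, so Ce(OH)₃ precipitates first.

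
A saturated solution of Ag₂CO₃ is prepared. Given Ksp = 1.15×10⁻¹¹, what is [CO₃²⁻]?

1.42×10⁻⁴ M

Ag₂CO₃(s) ⇌ 2 Ag⁺(aq) + CO₃²⁻(aq)
Let s be the molar solubility. Then [Ag⁺] = 2s and [CO₃²⁻] = s.
Ksp = [Ag⁺]^2[CO₃²⁻] = (2s)^2 · s = 4s^3 = 1.15×10⁻¹¹
s = 1.42×10⁻⁴ M
[CO₃²⁻] = s = 1.42×10⁻⁴ M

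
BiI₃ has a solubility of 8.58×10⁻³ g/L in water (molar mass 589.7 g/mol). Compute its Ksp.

Ksp = 1.21×10⁻¹⁸

Convert to molarity: s = 8.58×10⁻³ / 589.7 = 1.4550×10⁻⁵ mol/L
BiI₃(s) ⇌ Bi³⁺(aq) + 3 I⁻(aq)
For each mole of BiI₃ that dissolves per liter, [Bi³⁺] = s and [I⁻] = 3s; let s denote this solubility.
Ksp = [Bi³⁺][I⁻]^3 = s · (3s)^3 = 27s^4
Ksp = 27 × (1.4550×10⁻⁵)^4 = 1.21×10⁻¹⁸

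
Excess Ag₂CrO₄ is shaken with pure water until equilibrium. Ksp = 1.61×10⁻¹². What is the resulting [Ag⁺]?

Ag₂CrO₄(s) ⇌ 2 Ag⁺(aq) + CrO₄²⁻(aq)
Call the molar solubility s, so that [Ag⁺] = 2s and [CrO₄²⁻] = s.
Ksp = [Ag⁺]^2[CrO₄²⁻] = (2s)^2 · s = 4s^3 = 1.61×10⁻¹²
s = 7.38×10⁻⁵ mol/L
[Ag⁺] = 2s = 1.48×10⁻⁴ mol/L

1.48×10⁻⁴ M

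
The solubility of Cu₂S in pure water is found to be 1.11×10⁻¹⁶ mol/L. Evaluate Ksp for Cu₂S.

Cu₂S(s) ⇌ 2 Cu⁺(aq) + S²⁻(aq)
If s mol/L of Cu₂S dissolves, [Cu⁺] = 2s and [S²⁻] = s.
Ksp = [Cu⁺]^2[S²⁻] = (2s)^2 · s = 4s^3
Ksp = 4 × (1.11×10⁻¹⁶)^3 = 5.47×10⁻⁴⁸

Ksp = 5.47×10⁻⁴⁸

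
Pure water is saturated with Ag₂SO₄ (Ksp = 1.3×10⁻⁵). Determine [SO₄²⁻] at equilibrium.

1.5×10⁻² M

Ag₂SO₄(s) ⇌ 2 Ag⁺(aq) + SO₄²⁻(aq)
With molar solubility s: [Ag⁺] = 2s, [SO₄²⁻] = s.
Ksp = [Ag⁺]^2[SO₄²⁻] = (2s)^2 · s = 4s^3 = 1.3×10⁻⁵
s = 1.5×10⁻² mol L⁻¹
[SO₄²⁻] = s = 1.5×10⁻² mol L⁻¹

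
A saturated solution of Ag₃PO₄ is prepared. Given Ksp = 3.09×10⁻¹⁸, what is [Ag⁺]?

5.52×10⁻⁵ M

Ag₃PO₄(s) ⇌ 3 Ag⁺(aq) + PO₄³⁻(aq)
Let s be the molar solubility. Then [Ag⁺] = 3s and [PO₄³⁻] = s.
Ksp = [Ag⁺]^3[PO₄³⁻] = (3s)^3 · s = 27s^4 = 3.09×10⁻¹⁸
s = 1.84×10⁻⁵ M
[Ag⁺] = 3s = 5.52×10⁻⁵ M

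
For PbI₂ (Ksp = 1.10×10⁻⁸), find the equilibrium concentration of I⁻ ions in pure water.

2.80×10⁻³ M

PbI₂(s) ⇌ Pb²⁺(aq) + 2 I⁻(aq)
Let s be the molar solubility. Then [Pb²⁺] = s and [I⁻] = 2s.
Ksp = [Pb²⁺][I⁻]^2 = s · (2s)^2 = 4s^3 = 1.10×10⁻⁸
s = 1.40×10⁻³ mol/L
[I⁻] = 2s = 2.80×10⁻³ mol/L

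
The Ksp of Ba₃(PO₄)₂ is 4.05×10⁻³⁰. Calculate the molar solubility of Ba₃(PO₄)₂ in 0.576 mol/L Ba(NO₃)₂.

Ba₃(PO₄)₂(s) ⇌ 3 Ba²⁺(aq) + 2 PO₄³⁻(aq)
With Ba²⁺ already at 0.576 mol/L and s small, take [Ba²⁺] ≈ 0.576 mol/L and [PO₄³⁻] = 2s.
Ksp = [Ba²⁺]^3[PO₄³⁻]^2 = (0.576)^3(2s)^2
(2s)^2 = 4.05×10⁻³⁰ / (0.576)^3 = 2.12×10⁻²⁹
s = 2.30×10⁻¹⁵ mol/L

2.30×10⁻¹⁵ M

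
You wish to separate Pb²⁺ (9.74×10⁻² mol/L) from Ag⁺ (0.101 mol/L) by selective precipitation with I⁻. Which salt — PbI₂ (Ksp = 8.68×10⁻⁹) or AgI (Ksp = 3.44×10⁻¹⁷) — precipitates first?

Precipitation begins when Q = Ksp.
For PbI₂: [I⁻] = (Ksp/[Pb²⁺])^(1/2) = 2.99×10⁻⁴ mol/L
For AgI: [I⁻] = (Ksp/[Ag⁺]) = 3.41×10⁻¹⁶ mol/L
AgI requires the lower [I⁻], so it precipitates first.

AgI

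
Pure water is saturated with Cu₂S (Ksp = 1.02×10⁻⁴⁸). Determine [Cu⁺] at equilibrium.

1.27×10⁻¹⁶ M

Cu₂S(s) ⇌ 2 Cu⁺(aq) + S²⁻(aq)
If s mol/L of Cu₂S dissolves, [Cu⁺] = 2s and [S²⁻] = s.
Ksp = [Cu⁺]^2[S²⁻] = (2s)^2 · s = 4s^3 = 1.02×10⁻⁴⁸
s = 6.34×10⁻¹⁷ mol L⁻¹
[Cu⁺] = 2s = 1.27×10⁻¹⁶ mol L⁻¹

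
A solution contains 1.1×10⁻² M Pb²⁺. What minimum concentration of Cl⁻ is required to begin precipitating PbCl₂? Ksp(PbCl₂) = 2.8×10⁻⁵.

Each salt precipitates once Q = Ksp for that salt.
PbCl₂(s) ⇌ Pb²⁺(aq) + 2 Cl⁻(aq)
Ksp = [Pb²⁺][Cl⁻]^2 = [Cl⁻]^2(1.1×10⁻²)
[Cl⁻]^2 = 2.8×10⁻⁵ / (1.1×10⁻²) = 2.5×10⁻³
[Cl⁻] = 5.0×10⁻² M

5.0×10⁻² M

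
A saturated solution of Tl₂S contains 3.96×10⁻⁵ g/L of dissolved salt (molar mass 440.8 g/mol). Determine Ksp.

Ksp = 2.90×10⁻²¹

Convert to molarity: s = 3.96×10⁻⁵ / 440.8 = 8.9837×10⁻⁸ mol/L
Tl₂S(s) ⇌ 2 Tl⁺(aq) + S²⁻(aq)
Let s be the molar solubility. Then [Tl⁺] = 2s and [S²⁻] = s.
Ksp = [Tl⁺]^2[S²⁻] = (2s)^2 · s = 4s^3
Ksp = 4 × (8.9837×10⁻⁸)^3 = 2.90×10⁻²¹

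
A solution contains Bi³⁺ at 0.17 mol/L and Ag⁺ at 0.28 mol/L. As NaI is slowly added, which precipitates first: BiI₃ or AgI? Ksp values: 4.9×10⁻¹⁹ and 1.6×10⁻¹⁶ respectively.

AgI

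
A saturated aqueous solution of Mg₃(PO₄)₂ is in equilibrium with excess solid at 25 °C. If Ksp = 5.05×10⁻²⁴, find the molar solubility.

8.59×10⁻⁶ M

Mg₃(PO₄)₂(s) ⇌ 3 Mg²⁺(aq) + 2 PO₄³⁻(aq)
Call the molar solubility s, so that [Mg²⁺] = 3s and [PO₄³⁻] = 2s.
Ksp = [Mg²⁺]^3[PO₄³⁻]^2 = (3s)^3 · (2s)^2 = 108s^5
108s^5 = 5.05×10⁻²⁴  ⇒  s^5 = 4.68×10⁻²⁶
s = (4.68×10⁻²⁶)^(1/5) = 8.59×10⁻⁶ M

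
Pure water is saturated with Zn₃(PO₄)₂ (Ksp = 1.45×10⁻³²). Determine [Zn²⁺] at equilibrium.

Zn₃(PO₄)₂(s) ⇌ 3 Zn²⁺(aq) + 2 PO₄³⁻(aq)
If s mol/L of Zn₃(PO₄)₂ dissolves, [Zn²⁺] = 3s and [PO₄³⁻] = 2s.
Ksp = [Zn²⁺]^3[PO₄³⁻]^2 = (3s)^3 · (2s)^2 = 108s^5 = 1.45×10⁻³²
s = 1.68×10⁻⁷ mol/L
[Zn²⁺] = 3s = 5.04×10⁻⁷ mol/L

5.04×10⁻⁷ M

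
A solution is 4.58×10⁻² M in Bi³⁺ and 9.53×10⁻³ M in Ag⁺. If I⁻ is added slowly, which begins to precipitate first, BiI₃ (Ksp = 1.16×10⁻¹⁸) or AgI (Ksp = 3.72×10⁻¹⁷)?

AgI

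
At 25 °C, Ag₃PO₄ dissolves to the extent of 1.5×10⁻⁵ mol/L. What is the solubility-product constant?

Ksp = 1.4×10⁻¹⁸

Ag₃PO₄(s) ⇌ 3 Ag⁺(aq) + PO₄³⁻(aq)
Call the molar solubility s, so that [Ag⁺] = 3s and [PO₄³⁻] = s.
Ksp = [Ag⁺]^3[PO₄³⁻] = (3s)^3 · s = 27s^4
Ksp = 27 × (1.5×10⁻⁵)^4 = 1.4×10⁻¹⁸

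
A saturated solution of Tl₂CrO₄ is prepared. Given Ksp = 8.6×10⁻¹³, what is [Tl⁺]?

1.2×10⁻⁴ M

Tl₂CrO₄(s) ⇌ 2 Tl⁺(aq) + CrO₄²⁻(aq)
For each mole of Tl₂CrO₄ that dissolves per liter, [Tl⁺] = 2s and [CrO₄²⁻] = s; let s denote this solubility.
Ksp = [Tl⁺]^2[CrO₄²⁻] = (2s)^2 · s = 4s^3 = 8.6×10⁻¹³
s = 6.0×10⁻⁵ M
[Tl⁺] = 2s = 1.2×10⁻⁴ M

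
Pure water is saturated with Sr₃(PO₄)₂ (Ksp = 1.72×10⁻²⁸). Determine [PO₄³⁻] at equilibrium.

2.20×10⁻⁶ M

Sr₃(PO₄)₂(s) ⇌ 3 Sr²⁺(aq) + 2 PO₄³⁻(aq)
With molar solubility s: [Sr²⁺] = 3s, [PO₄³⁻] = 2s.
Ksp = [Sr²⁺]^3[PO₄³⁻]^2 = (3s)^3 · (2s)^2 = 108s^5 = 1.72×10⁻²⁸
s = 1.10×10⁻⁶ mol/L
[PO₄³⁻] = 2s = 2.20×10⁻⁶ mol/L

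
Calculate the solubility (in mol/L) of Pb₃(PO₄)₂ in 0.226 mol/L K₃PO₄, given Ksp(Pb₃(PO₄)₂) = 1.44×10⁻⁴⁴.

2.19×10⁻¹⁵ M

Pb₃(PO₄)₂(s) ⇌ 3 Pb²⁺(aq) + 2 PO₄³⁻(aq)
The solution already contains PO₄³⁻ at 0.226 mol/L. Let s be the molar solubility of Pb₃(PO₄)₂.
[PO₄³⁻] ≈ 0.226 mol/L (common ion dominates); [Pb²⁺] = 3s.
Ksp = [Pb²⁺]^3[PO₄³⁻]^2 = (3s)^3(0.226)^2
(3s)^3 = 1.44×10⁻⁴⁴ / (0.226)^2 = 2.82×10⁻⁴³
s = 2.19×10⁻¹⁵ mol/L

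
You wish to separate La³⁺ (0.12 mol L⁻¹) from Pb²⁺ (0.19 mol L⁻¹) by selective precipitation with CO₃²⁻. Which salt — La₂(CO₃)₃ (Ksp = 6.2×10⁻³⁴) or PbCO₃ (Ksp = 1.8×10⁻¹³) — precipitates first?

PbCO₃

Each salt precipitates once Q = Ksp for that salt.
For La₂(CO₃)₃: [CO₃²⁻] = (Ksp/[La³⁺]^2)^(1/3) = 3.5×10⁻¹¹ mol L⁻¹
For PbCO₃: [CO₃²⁻] = (Ksp/[Pb²⁺]) = 9.5×10⁻¹³ mol L⁻¹
Since PbCO₃ needs less CO₃²⁻ to reach saturation, it precipitates first.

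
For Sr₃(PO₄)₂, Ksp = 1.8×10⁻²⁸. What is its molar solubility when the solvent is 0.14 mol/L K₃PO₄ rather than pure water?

Sr₃(PO₄)₂(s) ⇌ 3 Sr²⁺(aq) + 2 PO₄³⁻(aq)
Let s be the solubility of Sr₃(PO₄)₂ here. The common ion gives [PO₄³⁻] ≈ 0.14 mol/L, and [Sr²⁺] = 3s.
Ksp = [Sr²⁺]^3[PO₄³⁻]^2 = (3s)^3(0.14)^2
(3s)^3 = 1.8×10⁻²⁸ / (0.14)^2 = 9.2×10⁻²⁷
s = 7.0×10⁻¹⁰ mol/L

7.0×10⁻¹⁰ M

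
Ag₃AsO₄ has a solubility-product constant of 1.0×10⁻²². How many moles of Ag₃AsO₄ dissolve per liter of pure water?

Ag₃AsO₄(s) ⇌ 3 Ag⁺(aq) + AsO₄³⁻(aq)
Let s be the molar solubility. Then [Ag⁺] = 3s and [AsO₄³⁻] = s.
Ksp = [Ag⁺]^3[AsO₄³⁻] = (3s)^3 · s = 27s^4
27s^4 = 1.0×10⁻²²  ⇒  s^4 = 3.7×10⁻²⁴
s = (3.7×10⁻²⁴)^(1/4) = 1.4×10⁻⁶ mol L⁻¹

1.4×10⁻⁶ M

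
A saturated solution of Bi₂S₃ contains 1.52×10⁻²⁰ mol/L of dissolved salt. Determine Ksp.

Ksp = 8.76×10⁻⁹⁸

Bi₂S₃(s) ⇌ 2 Bi³⁺(aq) + 3 S²⁻(aq)
For each mole of Bi₂S₃ that dissolves per liter, [Bi³⁺] = 2s and [S²⁻] = 3s; let s denote this solubility.
Ksp = [Bi³⁺]^2[S²⁻]^3 = (2s)^2 · (3s)^3 = 108s^5
Ksp = 108 × (1.52×10⁻²⁰)^5 = 8.76×10⁻⁹⁸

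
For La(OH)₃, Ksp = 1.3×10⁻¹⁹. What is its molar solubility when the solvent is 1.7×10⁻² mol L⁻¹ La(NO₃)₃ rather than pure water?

6.6×10⁻⁷ M

La(OH)₃(s) ⇌ La³⁺(aq) + 3 OH⁻(aq)
The solution already contains La³⁺ at 1.7×10⁻² mol L⁻¹. Let s be the molar solubility of La(OH)₃.
[La³⁺] ≈ 1.7×10⁻² mol L⁻¹ (common ion dominates); [OH⁻] = 3s.
Ksp = [La³⁺][OH⁻]^3 = (1.7×10⁻²)(3s)^3
(3s)^3 = 1.3×10⁻¹⁹ / (1.7×10⁻²) = 7.6×10⁻¹⁸
s = 6.6×10⁻⁷ mol L⁻¹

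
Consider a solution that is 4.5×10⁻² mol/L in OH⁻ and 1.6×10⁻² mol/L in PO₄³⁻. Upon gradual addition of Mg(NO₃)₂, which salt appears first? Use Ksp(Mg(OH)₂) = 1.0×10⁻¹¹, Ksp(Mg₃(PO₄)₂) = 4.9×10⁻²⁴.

A salt starts to precipitate once the ion product Q reaches its Ksp.
For Mg(OH)₂: [Mg²⁺] = (Ksp/[OH⁻]^2) = 4.9×10⁻⁹ mol/L
For Mg₃(PO₄)₂: [Mg²⁺] = (Ksp/[PO₄³⁻]^2)^(1/3) = 2.7×10⁻⁷ mol/L
Mg(OH)₂ requires the lower [Mg²⁺], so it precipitates first.

Mg(OH)₂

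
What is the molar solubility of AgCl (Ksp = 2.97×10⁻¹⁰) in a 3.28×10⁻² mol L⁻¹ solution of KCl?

9.05×10⁻⁹ M

AgCl(s) ⇌ Ag⁺(aq) + Cl⁻(aq)
Cl⁻ is already present at 3.28×10⁻² mol L⁻¹. If s mol/L of AgCl dissolves, [Ag⁺] = s while [Cl⁻] ≈ 3.28×10⁻² mol L⁻¹.
Ksp = [Ag⁺][Cl⁻] = s(3.28×10⁻²)
s = 2.97×10⁻¹⁰ / (3.28×10⁻²) = 9.05×10⁻⁹
s = 9.05×10⁻⁹ mol L⁻¹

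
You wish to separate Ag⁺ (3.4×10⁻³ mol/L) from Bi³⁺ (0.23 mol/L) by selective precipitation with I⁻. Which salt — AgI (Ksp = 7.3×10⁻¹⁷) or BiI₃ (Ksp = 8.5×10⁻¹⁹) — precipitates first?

Precipitation of each salt begins when its ion product equals Ksp.
For AgI: [I⁻] = (Ksp/[Ag⁺]) = 2.1×10⁻¹⁴ mol/L
For BiI₃: [I⁻] = (Ksp/[Bi³⁺])^(1/3) = 1.5×10⁻⁶ mol/L
Since AgI needs less I⁻ to reach saturation, it precipitates first.

AgI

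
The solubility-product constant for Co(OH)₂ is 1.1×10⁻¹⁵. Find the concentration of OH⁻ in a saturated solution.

Co(OH)₂(s) ⇌ Co²⁺(aq) + 2 OH⁻(aq)
Let s be the molar solubility. Then [Co²⁺] = s and [OH⁻] = 2s.
Ksp = [Co²⁺][OH⁻]^2 = s · (2s)^2 = 4s^3 = 1.1×10⁻¹⁵
s = 6.5×10⁻⁶ M
[OH⁻] = 2s = 1.3×10⁻⁵ M

1.3×10⁻⁵ M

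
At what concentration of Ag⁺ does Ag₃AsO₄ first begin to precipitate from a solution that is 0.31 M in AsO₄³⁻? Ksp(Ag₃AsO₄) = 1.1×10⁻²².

7.1×10⁻⁸ M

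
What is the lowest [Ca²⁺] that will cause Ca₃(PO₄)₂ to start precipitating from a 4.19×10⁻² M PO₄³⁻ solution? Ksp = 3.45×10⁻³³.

1.25×10⁻¹⁰ M

Precipitation begins when Q = Ksp.
Ca₃(PO₄)₂(s) ⇌ 3 Ca²⁺(aq) + 2 PO₄³⁻(aq)
Ksp = [Ca²⁺]^3[PO₄³⁻]^2 = [Ca²⁺]^3(4.19×10⁻²)^2
[Ca²⁺]^3 = 3.45×10⁻³³ / (4.19×10⁻²)^2 = 1.97×10⁻³⁰
[Ca²⁺] = 1.25×10⁻¹⁰ M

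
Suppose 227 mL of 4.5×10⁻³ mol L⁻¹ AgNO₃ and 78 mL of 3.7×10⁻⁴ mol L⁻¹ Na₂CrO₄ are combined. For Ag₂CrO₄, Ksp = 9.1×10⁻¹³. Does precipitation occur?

The combined volume is 305 mL.
[Ag⁺] = (4.5×10⁻³)(227)/305 = 3.3×10⁻³ mol L⁻¹
[CrO₄²⁻] = (3.7×10⁻⁴)(78)/305 = 9.5×10⁻⁵ mol L⁻¹
Q = [Ag⁺]^2[CrO₄²⁻] = 1.1×10⁻⁹
Since Q (1.1×10⁻⁹) exceeds Ksp (9.1×10⁻¹³), Ag₂CrO₄ will precipitate.

Yes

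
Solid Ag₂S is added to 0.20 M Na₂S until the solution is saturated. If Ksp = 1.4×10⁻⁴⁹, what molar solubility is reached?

Ag₂S(s) ⇌ 2 Ag⁺(aq) + S²⁻(aq)
The solution already contains S²⁻ at 0.20 M. Let s be the molar solubility of Ag₂S.
[S²⁻] ≈ 0.20 M (common ion dominates); [Ag⁺] = 2s.
Ksp = [Ag⁺]^2[S²⁻] = (2s)^2(0.20)
(2s)^2 = 1.4×10⁻⁴⁹ / (0.20) = 7.0×10⁻⁴⁹
s = 4.2×10⁻²⁵ M

4.2×10⁻²⁵ M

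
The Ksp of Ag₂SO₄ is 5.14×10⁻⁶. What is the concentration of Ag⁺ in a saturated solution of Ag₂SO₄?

Ag₂SO₄(s) ⇌ 2 Ag⁺(aq) + SO₄²⁻(aq)
Call the molar solubility s, so that [Ag⁺] = 2s and [SO₄²⁻] = s.
Ksp = [Ag⁺]^2[SO₄²⁻] = (2s)^2 · s = 4s^3 = 5.14×10⁻⁶
s = 1.09×10⁻² mol L⁻¹
[Ag⁺] = 2s = 2.17×10⁻² mol L⁻¹

2.17×10⁻² M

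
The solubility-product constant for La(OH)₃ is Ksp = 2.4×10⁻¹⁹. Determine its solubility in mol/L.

9.7×10⁻⁶ M

La(OH)₃(s) ⇌ La³⁺(aq) + 3 OH⁻(aq)
With molar solubility s: [La³⁺] = s, [OH⁻] = 3s.
Ksp = [La³⁺][OH⁻]^3 = s · (3s)^3 = 27s^4
27s^4 = 2.4×10⁻¹⁹  ⇒  s^4 = 8.9×10⁻²¹
s = (8.9×10⁻²¹)^(1/4) = 9.7×10⁻⁶ mol L⁻¹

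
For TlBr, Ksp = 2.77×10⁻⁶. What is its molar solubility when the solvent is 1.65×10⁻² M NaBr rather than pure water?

1.68×10⁻⁴ M

TlBr(s) ⇌ Tl⁺(aq) + Br⁻(aq)
Br⁻ is already present at 1.65×10⁻² M. If s mol/L of TlBr dissolves, [Tl⁺] = s while [Br⁻] ≈ 1.65×10⁻² M.
Ksp = [Tl⁺][Br⁻] = s(1.65×10⁻²)
s = 2.77×10⁻⁶ / (1.65×10⁻²) = 1.68×10⁻⁴
s = 1.68×10⁻⁴ M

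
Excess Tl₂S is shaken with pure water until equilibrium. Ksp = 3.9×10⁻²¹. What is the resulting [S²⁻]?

9.9×10⁻⁸ M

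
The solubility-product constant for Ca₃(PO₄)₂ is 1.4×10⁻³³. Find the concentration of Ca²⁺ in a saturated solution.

3.2×10⁻⁷ M

Ca₃(PO₄)₂(s) ⇌ 3 Ca²⁺(aq) + 2 PO₄³⁻(aq)
For each mole of Ca₃(PO₄)₂ that dissolves per liter, [Ca²⁺] = 3s and [PO₄³⁻] = 2s; let s denote this solubility.
Ksp = [Ca²⁺]^3[PO₄³⁻]^2 = (3s)^3 · (2s)^2 = 108s^5 = 1.4×10⁻³³
s = 1.1×10⁻⁷ M
[Ca²⁺] = 3s = 3.2×10⁻⁷ M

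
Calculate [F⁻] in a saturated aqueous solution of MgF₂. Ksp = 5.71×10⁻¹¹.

4.85×10⁻⁴ M

MgF₂(s) ⇌ Mg²⁺(aq) + 2 F⁻(aq)
Let s be the molar solubility. Then [Mg²⁺] = s and [F⁻] = 2s.
Ksp = [Mg²⁺][F⁻]^2 = s · (2s)^2 = 4s^3 = 5.71×10⁻¹¹
s = 2.43×10⁻⁴ M
[F⁻] = 2s = 4.85×10⁻⁴ M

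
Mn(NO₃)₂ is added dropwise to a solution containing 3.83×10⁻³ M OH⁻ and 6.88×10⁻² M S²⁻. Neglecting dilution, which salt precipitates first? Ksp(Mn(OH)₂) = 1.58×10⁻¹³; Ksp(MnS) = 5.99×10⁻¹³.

Each salt precipitates once Q = Ksp for that salt.
For Mn(OH)₂: [Mn²⁺] = (Ksp/[OH⁻]^2) = 1.08×10⁻⁸ M
For MnS: [Mn²⁺] = (Ksp/[S²⁻]) = 8.71×10⁻¹² M
Since MnS needs less Mn²⁺ to reach saturation, it precipitates first.

MnS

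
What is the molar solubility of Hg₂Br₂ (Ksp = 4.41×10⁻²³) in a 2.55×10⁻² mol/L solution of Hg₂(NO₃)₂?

2.08×10⁻¹¹ M

Hg₂Br₂(s) ⇌ Hg₂²⁺(aq) + 2 Br⁻(aq)
Let s be the solubility of Hg₂Br₂ here. The common ion gives [Hg₂²⁺] ≈ 2.55×10⁻² mol/L, and [Br⁻] = 2s.
Ksp = [Hg₂²⁺][Br⁻]^2 = (2.55×10⁻²)(2s)^2
(2s)^2 = 4.41×10⁻²³ / (2.55×10⁻²) = 1.73×10⁻²¹
s = 2.08×10⁻¹¹ mol/L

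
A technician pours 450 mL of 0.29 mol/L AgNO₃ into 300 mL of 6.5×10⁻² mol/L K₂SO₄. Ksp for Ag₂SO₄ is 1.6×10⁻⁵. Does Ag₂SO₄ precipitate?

Yes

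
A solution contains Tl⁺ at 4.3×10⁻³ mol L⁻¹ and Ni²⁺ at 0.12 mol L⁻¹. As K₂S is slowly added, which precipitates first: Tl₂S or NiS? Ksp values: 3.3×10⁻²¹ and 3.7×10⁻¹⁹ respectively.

NiS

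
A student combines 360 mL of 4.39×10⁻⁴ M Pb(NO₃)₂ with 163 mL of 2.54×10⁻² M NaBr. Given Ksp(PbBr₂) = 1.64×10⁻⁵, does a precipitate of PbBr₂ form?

No

Total volume after mixing = 360 + 163 = 523 mL.
[Pb²⁺] = (4.39×10⁻⁴)(360)/523 = 3.02×10⁻⁴ M
[Br⁻] = (2.54×10⁻²)(163)/523 = 7.92×10⁻³ M
Q = [Pb²⁺][Br⁻]^2 = 1.89×10⁻⁸
Q < Ksp (1.89×10⁻⁸ vs 1.64×10⁻⁵); the solution remains unsaturated and no precipitate forms.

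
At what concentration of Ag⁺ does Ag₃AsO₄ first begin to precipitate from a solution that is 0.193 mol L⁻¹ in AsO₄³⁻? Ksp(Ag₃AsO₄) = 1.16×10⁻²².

8.44×10⁻⁸ M

Each salt precipitates once Q = Ksp for that salt.
Ag₃AsO₄(s) ⇌ 3 Ag⁺(aq) + AsO₄³⁻(aq)
Ksp = [Ag⁺]^3[AsO₄³⁻] = [Ag⁺]^3(0.193)
[Ag⁺]^3 = 1.16×10⁻²² / (0.193) = 6.01×10⁻²²
[Ag⁺] = 8.44×10⁻⁸ mol L⁻¹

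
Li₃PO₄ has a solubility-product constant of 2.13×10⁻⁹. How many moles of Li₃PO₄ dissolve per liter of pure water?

2.98×10⁻³ M

Li₃PO₄(s) ⇌ 3 Li⁺(aq) + PO₄³⁻(aq)
Call the molar solubility s, so that [Li⁺] = 3s and [PO₄³⁻] = s.
Ksp = [Li⁺]^3[PO₄³⁻] = (3s)^3 · s = 27s^4
27s^4 = 2.13×10⁻⁹  ⇒  s^4 = 7.89×10⁻¹¹
Taking the 4th root, s = 2.98×10⁻³ mol L⁻¹.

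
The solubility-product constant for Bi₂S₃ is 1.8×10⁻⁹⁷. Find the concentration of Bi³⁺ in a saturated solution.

3.5×10⁻²⁰ M

Bi₂S₃(s) ⇌ 2 Bi³⁺(aq) + 3 S²⁻(aq)
Call the molar solubility s, so that [Bi³⁺] = 2s and [S²⁻] = 3s.
Ksp = [Bi³⁺]^2[S²⁻]^3 = (2s)^2 · (3s)^3 = 108s^5 = 1.8×10⁻⁹⁷
s = 1.8×10⁻²⁰ M
[Bi³⁺] = 2s = 3.5×10⁻²⁰ M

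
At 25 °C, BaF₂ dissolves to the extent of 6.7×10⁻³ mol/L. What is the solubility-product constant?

BaF₂(s) ⇌ Ba²⁺(aq) + 2 F⁻(aq)
Let s be the molar solubility. Then [Ba²⁺] = s and [F⁻] = 2s.
Ksp = [Ba²⁺][F⁻]^2 = s · (2s)^2 = 4s^3
Ksp = 4 × (6.7×10⁻³)^3 = 1.2×10⁻⁶

Ksp = 1.2×10⁻⁶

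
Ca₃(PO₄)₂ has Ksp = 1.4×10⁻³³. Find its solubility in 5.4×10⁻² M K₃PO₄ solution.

Ca₃(PO₄)₂(s) ⇌ 3 Ca²⁺(aq) + 2 PO₄³⁻(aq)
Let s be the solubility of Ca₃(PO₄)₂ here. The common ion gives [PO₄³⁻] ≈ 5.4×10⁻² M, and [Ca²⁺] = 3s.
Ksp = [Ca²⁺]^3[PO₄³⁻]^2 = (3s)^3(5.4×10⁻²)^2
(3s)^3 = 1.4×10⁻³³ / (5.4×10⁻²)^2 = 4.8×10⁻³¹
s = 2.6×10⁻¹¹ M

2.6×10⁻¹¹ M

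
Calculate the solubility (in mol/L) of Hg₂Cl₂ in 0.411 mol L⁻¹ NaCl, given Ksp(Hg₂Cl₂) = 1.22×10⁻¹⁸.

7.22×10⁻¹⁸ M

Hg₂Cl₂(s) ⇌ Hg₂²⁺(aq) + 2 Cl⁻(aq)
Let s be the solubility of Hg₂Cl₂ here. The common ion gives [Cl⁻] ≈ 0.411 mol L⁻¹, and [Hg₂²⁺] = s.
Ksp = [Hg₂²⁺][Cl⁻]^2 = s(0.411)^2
s = 1.22×10⁻¹⁸ / (0.411)^2 = 7.22×10⁻¹⁸
s = 7.22×10⁻¹⁸ mol L⁻¹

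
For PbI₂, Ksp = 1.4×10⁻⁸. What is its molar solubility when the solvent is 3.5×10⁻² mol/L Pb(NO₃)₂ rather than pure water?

3.2×10⁻⁴ M

PbI₂(s) ⇌ Pb²⁺(aq) + 2 I⁻(aq)
With Pb²⁺ already at 3.5×10⁻² mol/L and s small, take [Pb²⁺] ≈ 3.5×10⁻² mol/L and [I⁻] = 2s.
Ksp = [Pb²⁺][I⁻]^2 = (3.5×10⁻²)(2s)^2
(2s)^2 = 1.4×10⁻⁸ / (3.5×10⁻²) = 4.0×10⁻⁷
s = 3.2×10⁻⁴ mol/L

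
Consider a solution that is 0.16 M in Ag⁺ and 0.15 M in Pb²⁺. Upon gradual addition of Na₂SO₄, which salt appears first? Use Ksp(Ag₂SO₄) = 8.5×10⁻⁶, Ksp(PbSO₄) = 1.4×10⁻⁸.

Precipitation of each salt begins when its ion product equals Ksp.
For Ag₂SO₄: [SO₄²⁻] = (Ksp/[Ag⁺]^2) = 3.3×10⁻⁴ M
For PbSO₄: [SO₄²⁻] = (Ksp/[Pb²⁺]) = 9.3×10⁻⁸ M
Since PbSO₄ needs less SO₄²⁻ to reach saturation, it precipitates first.

PbSO₄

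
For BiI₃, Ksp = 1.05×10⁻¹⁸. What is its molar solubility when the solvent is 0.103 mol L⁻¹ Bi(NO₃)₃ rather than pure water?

BiI₃(s) ⇌ Bi³⁺(aq) + 3 I⁻(aq)
Bi³⁺ is already present at 0.103 mol L⁻¹. If s mol/L of BiI₃ dissolves, [I⁻] = 3s while [Bi³⁺] ≈ 0.103 mol L⁻¹.
Ksp = [Bi³⁺][I⁻]^3 = (0.103)(3s)^3
(3s)^3 = 1.05×10⁻¹⁸ / (0.103) = 1.02×10⁻¹⁷
s = 7.23×10⁻⁷ mol L⁻¹

7.23×10⁻⁷ M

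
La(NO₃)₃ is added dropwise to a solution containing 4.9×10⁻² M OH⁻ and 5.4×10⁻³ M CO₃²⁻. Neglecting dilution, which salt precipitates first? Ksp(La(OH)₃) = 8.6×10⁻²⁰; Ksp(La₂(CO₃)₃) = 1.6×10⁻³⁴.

La(OH)₃

Precipitation begins when Q = Ksp.
For La(OH)₃: [La³⁺] = (Ksp/[OH⁻]^3) = 7.3×10⁻¹⁶ M
For La₂(CO₃)₃: [La³⁺] = (Ksp/[CO₃²⁻]^3)^(1/2) = 3.2×10⁻¹⁴ M
The smaller threshold [La³⁺] is reached first, so La(OH)₃ precipitates first.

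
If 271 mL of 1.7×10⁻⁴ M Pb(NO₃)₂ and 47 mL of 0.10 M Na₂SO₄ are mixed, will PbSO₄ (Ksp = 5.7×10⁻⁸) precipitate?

Yes

The combined volume is 318 mL.
[Pb²⁺] = (1.7×10⁻⁴)(271)/318 = 1.4×10⁻⁴ M
[SO₄²⁻] = (0.10)(47)/318 = 1.5×10⁻² M
Q = [Pb²⁺][SO₄²⁻] = 2.1×10⁻⁶
Because Q > Ksp (2.1×10⁻⁶ vs 5.7×10⁻⁸), a precipitate of PbSO₄ forms.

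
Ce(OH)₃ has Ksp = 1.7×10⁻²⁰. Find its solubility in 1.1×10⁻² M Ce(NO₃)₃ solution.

3.9×10⁻⁷ M

Ce(OH)₃(s) ⇌ Ce³⁺(aq) + 3 OH⁻(aq)
The solution already contains Ce³⁺ at 1.1×10⁻² M. Let s be the molar solubility of Ce(OH)₃.
[Ce³⁺] ≈ 1.1×10⁻² M (common ion dominates); [OH⁻] = 3s.
Ksp = [Ce³⁺][OH⁻]^3 = (1.1×10⁻²)(3s)^3
(3s)^3 = 1.7×10⁻²⁰ / (1.1×10⁻²) = 1.5×10⁻¹⁸
s = 3.9×10⁻⁷ M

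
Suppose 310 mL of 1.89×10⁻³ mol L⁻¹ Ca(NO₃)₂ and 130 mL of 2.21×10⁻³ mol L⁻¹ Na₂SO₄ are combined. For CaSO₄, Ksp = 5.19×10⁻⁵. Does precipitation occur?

No

Total volume after mixing = 310 + 130 = 440 mL.
[Ca²⁺] = (1.89×10⁻³)(310)/440 = 1.33×10⁻³ mol L⁻¹
[SO₄²⁻] = (2.21×10⁻³)(130)/440 = 6.53×10⁻⁴ mol L⁻¹
Q = [Ca²⁺][SO₄²⁻] = 8.69×10⁻⁷
Since Q (8.69×10⁻⁷) is less than Ksp (5.19×10⁻⁵), no CaSO₄ precipitates.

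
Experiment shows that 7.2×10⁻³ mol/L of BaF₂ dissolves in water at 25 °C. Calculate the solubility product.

BaF₂(s) ⇌ Ba²⁺(aq) + 2 F⁻(aq)
Let s be the molar solubility. Then [Ba²⁺] = s and [F⁻] = 2s.
Ksp = [Ba²⁺][F⁻]^2 = s · (2s)^2 = 4s^3
Ksp = 4 × (7.2×10⁻³)^3 = 1.5×10⁻⁶

Ksp = 1.5×10⁻⁶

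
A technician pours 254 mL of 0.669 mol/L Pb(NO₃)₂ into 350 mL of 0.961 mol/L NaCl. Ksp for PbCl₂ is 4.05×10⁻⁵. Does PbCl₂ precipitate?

Total volume after mixing = 254 + 350 = 604 mL.
[Pb²⁺] = (0.669)(254)/604 = 0.281 mol/L
[Cl⁻] = (0.961)(350)/604 = 0.557 mol/L
Q = [Pb²⁺][Cl⁻]^2 = 8.72×10⁻²
Q = 8.72×10⁻² > Ksp = 4.05×10⁻⁵, so the solution is supersaturated and PbCl₂ precipitates.

Yes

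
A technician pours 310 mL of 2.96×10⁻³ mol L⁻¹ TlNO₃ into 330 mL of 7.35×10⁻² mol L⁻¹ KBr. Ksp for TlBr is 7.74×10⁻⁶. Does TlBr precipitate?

Yes

Total volume after mixing = 310 + 330 = 640 mL.
[Tl⁺] = (2.96×10⁻³)(310)/640 = 1.43×10⁻³ mol L⁻¹
[Br⁻] = (7.35×10⁻²)(330)/640 = 3.79×10⁻² mol L⁻¹
Q = [Tl⁺][Br⁻] = 5.43×10⁻⁵
Because Q > Ksp (5.43×10⁻⁵ vs 7.74×10⁻⁶), a precipitate of TlBr forms.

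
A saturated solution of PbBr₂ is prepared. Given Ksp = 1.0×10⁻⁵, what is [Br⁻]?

PbBr₂(s) ⇌ Pb²⁺(aq) + 2 Br⁻(aq)
For each mole of PbBr₂ that dissolves per liter, [Pb²⁺] = s and [Br⁻] = 2s; let s denote this solubility.
Ksp = [Pb²⁺][Br⁻]^2 = s · (2s)^2 = 4s^3 = 1.0×10⁻⁵
s = 1.4×10⁻² mol/L
[Br⁻] = 2s = 2.7×10⁻² mol/L

2.7×10⁻² M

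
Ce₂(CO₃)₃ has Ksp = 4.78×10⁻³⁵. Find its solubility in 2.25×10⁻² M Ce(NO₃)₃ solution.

Ce₂(CO₃)₃(s) ⇌ 2 Ce³⁺(aq) + 3 CO₃²⁻(aq)
Ce³⁺ is already present at 2.25×10⁻² M. If s mol/L of Ce₂(CO₃)₃ dissolves, [CO₃²⁻] = 3s while [Ce³⁺] ≈ 2.25×10⁻² M.
Ksp = [Ce³⁺]^2[CO₃²⁻]^3 = (2.25×10⁻²)^2(3s)^3
(3s)^3 = 4.78×10⁻³⁵ / (2.25×10⁻²)^2 = 9.44×10⁻³²
s = 1.52×10⁻¹¹ M

1.52×10⁻¹¹ M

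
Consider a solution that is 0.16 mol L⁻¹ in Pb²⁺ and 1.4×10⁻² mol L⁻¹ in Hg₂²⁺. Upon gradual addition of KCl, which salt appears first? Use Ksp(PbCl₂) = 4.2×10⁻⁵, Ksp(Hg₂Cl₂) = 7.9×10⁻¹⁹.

Precipitation begins when Q = Ksp.
For PbCl₂: [Cl⁻] = (Ksp/[Pb²⁺])^(1/2) = 1.6×10⁻² mol L⁻¹
For Hg₂Cl₂: [Cl⁻] = (Ksp/[Hg₂²⁺])^(1/2) = 7.5×10⁻⁹ mol L⁻¹
The smaller threshold [Cl⁻] is reached first, so Hg₂Cl₂ precipitates first.

Hg₂Cl₂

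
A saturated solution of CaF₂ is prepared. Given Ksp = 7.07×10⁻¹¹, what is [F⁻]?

CaF₂(s) ⇌ Ca²⁺(aq) + 2 F⁻(aq)
Call the molar solubility s, so that [Ca²⁺] = s and [F⁻] = 2s.
Ksp = [Ca²⁺][F⁻]^2 = s · (2s)^2 = 4s^3 = 7.07×10⁻¹¹
s = 2.60×10⁻⁴ mol/L
[F⁻] = 2s = 5.21×10⁻⁴ mol/L

5.21×10⁻⁴ M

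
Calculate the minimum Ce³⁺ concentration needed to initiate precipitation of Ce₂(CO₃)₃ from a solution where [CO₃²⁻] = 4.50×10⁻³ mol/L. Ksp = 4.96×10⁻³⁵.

Precipitation begins when Q = Ksp.
Ce₂(CO₃)₃(s) ⇌ 2 Ce³⁺(aq) + 3 CO₃²⁻(aq)
Ksp = [Ce³⁺]^2[CO₃²⁻]^3 = [Ce³⁺]^2(4.50×10⁻³)^3
[Ce³⁺]^2 = 4.96×10⁻³⁵ / (4.50×10⁻³)^3 = 5.44×10⁻²⁸
[Ce³⁺] = 2.33×10⁻¹⁴ mol/L

2.33×10⁻¹⁴ M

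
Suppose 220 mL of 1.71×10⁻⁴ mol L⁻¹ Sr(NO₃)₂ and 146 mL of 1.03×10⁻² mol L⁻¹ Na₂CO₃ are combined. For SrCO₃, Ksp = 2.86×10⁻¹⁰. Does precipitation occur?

Yes

After mixing, V = 220 mL + 146 mL = 366 mL.
[Sr²⁺] = (1.71×10⁻⁴)(220)/366 = 1.03×10⁻⁴ mol L⁻¹
[CO₃²⁻] = (1.03×10⁻²)(146)/366 = 4.11×10⁻³ mol L⁻¹
Q = [Sr²⁺][CO₃²⁻] = 4.22×10⁻⁷
Since Q (4.22×10⁻⁷) exceeds Ksp (2.86×10⁻¹⁰), SrCO₃ will precipitate.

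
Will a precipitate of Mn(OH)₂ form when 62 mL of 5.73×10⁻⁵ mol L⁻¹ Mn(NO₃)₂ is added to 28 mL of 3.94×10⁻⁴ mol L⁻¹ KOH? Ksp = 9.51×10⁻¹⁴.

After mixing, V = 62 mL + 28 mL = 90 mL.
[Mn²⁺] = (5.73×10⁻⁵)(62)/90 = 3.95×10⁻⁵ mol L⁻¹
[OH⁻] = (3.94×10⁻⁴)(28)/90 = 1.23×10⁻⁴ mol L⁻¹
Q = [Mn²⁺][OH⁻]^2 = 5.93×10⁻¹³
Because Q > Ksp (5.93×10⁻¹³ vs 9.51×10⁻¹⁴), a precipitate of Mn(OH)₂ forms.

Yes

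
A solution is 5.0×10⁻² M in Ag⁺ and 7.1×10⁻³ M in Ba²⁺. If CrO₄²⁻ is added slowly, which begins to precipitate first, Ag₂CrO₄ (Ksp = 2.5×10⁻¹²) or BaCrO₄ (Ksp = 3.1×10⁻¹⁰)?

Precipitation of each salt begins when its ion product equals Ksp.
For Ag₂CrO₄: [CrO₄²⁻] = (Ksp/[Ag⁺]^2) = 1.0×10⁻⁹ M
For BaCrO₄: [CrO₄²⁻] = (Ksp/[Ba²⁺]) = 4.4×10⁻⁸ M
Ag₂CrO₄ requires the lower [CrO₄²⁻], so it precipitates first.

Ag₂CrO₄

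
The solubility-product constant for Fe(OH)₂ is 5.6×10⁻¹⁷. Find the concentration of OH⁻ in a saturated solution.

Fe(OH)₂(s) ⇌ Fe²⁺(aq) + 2 OH⁻(aq)
Call the molar solubility s, so that [Fe²⁺] = s and [OH⁻] = 2s.
Ksp = [Fe²⁺][OH⁻]^2 = s · (2s)^2 = 4s^3 = 5.6×10⁻¹⁷
s = 2.4×10⁻⁶ mol L⁻¹
[OH⁻] = 2s = 4.8×10⁻⁶ mol L⁻¹

4.8×10⁻⁶ M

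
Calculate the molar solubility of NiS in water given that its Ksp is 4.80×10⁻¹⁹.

NiS(s) ⇌ Ni²⁺(aq) + S²⁻(aq)
Call the molar solubility s, so that [Ni²⁺] = s and [S²⁻] = s.
Ksp = [Ni²⁺][S²⁻] = s · s = s^2
s^2 = 4.80×10⁻¹⁹
Taking the 2nd root, s = 6.93×10⁻¹⁰ mol/L.

6.93×10⁻¹⁰ M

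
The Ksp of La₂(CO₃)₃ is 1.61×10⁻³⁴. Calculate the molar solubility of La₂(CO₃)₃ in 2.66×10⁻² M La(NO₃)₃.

2.04×10⁻¹¹ M

La₂(CO₃)₃(s) ⇌ 2 La³⁺(aq) + 3 CO₃²⁻(aq)
The solution already contains La³⁺ at 2.66×10⁻² M. Let s be the molar solubility of La₂(CO₃)₃.
[La³⁺] ≈ 2.66×10⁻² M (common ion dominates); [CO₃²⁻] = 3s.
Ksp = [La³⁺]^2[CO₃²⁻]^3 = (2.66×10⁻²)^2(3s)^3
(3s)^3 = 1.61×10⁻³⁴ / (2.66×10⁻²)^2 = 2.28×10⁻³¹
s = 2.04×10⁻¹¹ M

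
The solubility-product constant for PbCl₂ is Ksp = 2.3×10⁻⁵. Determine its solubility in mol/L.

PbCl₂(s) ⇌ Pb²⁺(aq) + 2 Cl⁻(aq)
Let s be the molar solubility. Then [Pb²⁺] = s and [Cl⁻] = 2s.
Ksp = [Pb²⁺][Cl⁻]^2 = s · (2s)^2 = 4s^3
4s^3 = 2.3×10⁻⁵  ⇒  s^3 = 5.8×10⁻⁶
Taking the 3rd root, s = 1.8×10⁻² mol L⁻¹.

1.8×10⁻² M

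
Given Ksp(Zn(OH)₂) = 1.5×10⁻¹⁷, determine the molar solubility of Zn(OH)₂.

Zn(OH)₂(s) ⇌ Zn²⁺(aq) + 2 OH⁻(aq)
Call the molar solubility s, so that [Zn²⁺] = s and [OH⁻] = 2s.
Ksp = [Zn²⁺][OH⁻]^2 = s · (2s)^2 = 4s^3
4s^3 = 1.5×10⁻¹⁷  ⇒  s^3 = 3.8×10⁻¹⁸
s = (3.8×10⁻¹⁸)^(1/3) = 1.6×10⁻⁶ M

1.6×10⁻⁶ M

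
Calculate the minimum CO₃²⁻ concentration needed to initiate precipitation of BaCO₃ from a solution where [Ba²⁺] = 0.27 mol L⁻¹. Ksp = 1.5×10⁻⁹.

5.6×10⁻⁹ M

The threshold for precipitation is Q = Ksp.
BaCO₃(s) ⇌ Ba²⁺(aq) + CO₃²⁻(aq)
Ksp = [Ba²⁺][CO₃²⁻] = [CO₃²⁻](0.27)
[CO₃²⁻] = 1.5×10⁻⁹ / (0.27) = 5.6×10⁻⁹
[CO₃²⁻] = 5.6×10⁻⁹ mol L⁻¹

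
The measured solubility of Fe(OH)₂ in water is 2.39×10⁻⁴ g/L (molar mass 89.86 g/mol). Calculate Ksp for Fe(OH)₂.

Molar solubility s = (2.39×10⁻⁴ g/L) / (89.86 g/mol) = 2.6597×10⁻⁶ mol/L
Fe(OH)₂(s) ⇌ Fe²⁺(aq) + 2 OH⁻(aq)
With molar solubility s: [Fe²⁺] = s, [OH⁻] = 2s.
Ksp = [Fe²⁺][OH⁻]^2 = s · (2s)^2 = 4s^3
Ksp = 4 × (2.6597×10⁻⁶)^3 = 7.53×10⁻¹⁷

Ksp = 7.53×10⁻¹⁷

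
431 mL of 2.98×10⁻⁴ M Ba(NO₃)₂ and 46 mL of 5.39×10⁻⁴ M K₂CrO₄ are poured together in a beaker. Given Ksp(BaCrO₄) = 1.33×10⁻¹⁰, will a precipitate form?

After mixing, V = 431 mL + 46 mL = 477 mL.
[Ba²⁺] = (2.98×10⁻⁴)(431)/477 = 2.69×10⁻⁴ M
[CrO₄²⁻] = (5.39×10⁻⁴)(46)/477 = 5.20×10⁻⁵ M
Q = [Ba²⁺][CrO₄²⁻] = 1.40×10⁻⁸
Q = 1.40×10⁻⁸ > Ksp = 1.33×10⁻¹⁰, so the solution is supersaturated and BaCrO₄ precipitates.

Yes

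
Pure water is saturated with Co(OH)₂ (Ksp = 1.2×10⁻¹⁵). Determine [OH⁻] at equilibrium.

Co(OH)₂(s) ⇌ Co²⁺(aq) + 2 OH⁻(aq)
With molar solubility s: [Co²⁺] = s, [OH⁻] = 2s.
Ksp = [Co²⁺][OH⁻]^2 = s · (2s)^2 = 4s^3 = 1.2×10⁻¹⁵
s = 6.7×10⁻⁶ mol/L
[OH⁻] = 2s = 1.3×10⁻⁵ mol/L

1.3×10⁻⁵ M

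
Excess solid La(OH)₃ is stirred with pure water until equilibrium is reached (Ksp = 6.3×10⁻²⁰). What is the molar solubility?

7.0×10⁻⁶ M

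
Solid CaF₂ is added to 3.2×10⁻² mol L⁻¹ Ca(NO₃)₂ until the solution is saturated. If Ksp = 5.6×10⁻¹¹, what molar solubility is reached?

2.1×10⁻⁵ M

CaF₂(s) ⇌ Ca²⁺(aq) + 2 F⁻(aq)
Ca²⁺ is already present at 3.2×10⁻² mol L⁻¹. If s mol/L of CaF₂ dissolves, [F⁻] = 2s while [Ca²⁺] ≈ 3.2×10⁻² mol L⁻¹.
Ksp = [Ca²⁺][F⁻]^2 = (3.2×10⁻²)(2s)^2
(2s)^2 = 5.6×10⁻¹¹ / (3.2×10⁻²) = 1.8×10⁻⁹
s = 2.1×10⁻⁵ mol L⁻¹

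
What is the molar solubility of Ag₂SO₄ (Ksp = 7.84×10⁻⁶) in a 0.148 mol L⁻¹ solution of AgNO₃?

3.58×10⁻⁴ M

Ag₂SO₄(s) ⇌ 2 Ag⁺(aq) + SO₄²⁻(aq)
The solution already contains Ag⁺ at 0.148 mol L⁻¹. Let s be the molar solubility of Ag₂SO₄.
[Ag⁺] ≈ 0.148 mol L⁻¹ (common ion dominates); [SO₄²⁻] = s.
Ksp = [Ag⁺]^2[SO₄²⁻] = (0.148)^2s
s = 7.84×10⁻⁶ / (0.148)^2 = 3.58×10⁻⁴
s = 3.58×10⁻⁴ mol L⁻¹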